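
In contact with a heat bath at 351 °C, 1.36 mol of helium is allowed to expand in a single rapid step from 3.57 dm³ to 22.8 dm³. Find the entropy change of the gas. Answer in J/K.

Entropy is a state function, so ΔS_gas depends only on the end states.
For an isothermal ideal gas ΔS_gas = nR ln(V₂/V₁) = 1.36 × 8.314 × ln(22.8/3.57) = 21 J/K.

ΔS_gas = 21 J/K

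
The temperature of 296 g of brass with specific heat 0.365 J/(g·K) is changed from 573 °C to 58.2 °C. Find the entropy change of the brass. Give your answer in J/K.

ΔS = -101 J/K

In kelvin: T₁ = 846.15 K, T₂ = 331.35 K. ΔS = ∫dQ_rev/T = m c ln(T₂/T₁) = 296 × 0.365 × ln(331.35/846.15) = -101 J/K.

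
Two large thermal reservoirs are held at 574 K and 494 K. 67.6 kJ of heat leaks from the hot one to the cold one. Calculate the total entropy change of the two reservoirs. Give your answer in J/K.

ΔS_total = 19.1 J/K

ΔS_hot = −Q/T_H = −67600/574 = -117.77 J/K and ΔS_cold = +Q/T_C = 67600/494 = 136.84 J/K.
ΔS_total = -117.77 + 136.84 = 19.1 J/K, positive as the second law requires.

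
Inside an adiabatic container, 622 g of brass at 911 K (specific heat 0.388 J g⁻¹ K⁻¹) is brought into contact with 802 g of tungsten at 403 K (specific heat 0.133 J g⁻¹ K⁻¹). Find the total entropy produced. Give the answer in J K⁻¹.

ΔS_total = 21.8 J/K

Energy balance: T_f = (m₁c₁T₁ + m₂c₂T₂)/(m₁c₁ + m₂c₂) = 755.29 K.
ΔS₁ = m₁c₁ ln(T_f/T₁) = 241.336 × ln(755.29/911) = -45.24 J/K.
ΔS₂ = m₂c₂ ln(T_f/T₂) = 106.666 × ln(755.29/403) = 67 J/K.
ΔS_total = -45.24 + 67 = 21.8 J/K.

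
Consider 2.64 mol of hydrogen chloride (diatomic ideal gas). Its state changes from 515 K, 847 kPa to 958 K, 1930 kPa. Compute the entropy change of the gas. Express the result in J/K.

ΔS = nC_p ln(T₂/T₁) − nR ln(P₂/P₁), with C_p = 7R/2 = 29.1 J mol⁻¹ K⁻¹ for a diatomic ideal gas.
ΔS = 2.64 × [29.1 × ln(958/515) − 8.314 × ln(1930/847)] = 29.6 J/K.

ΔS = 29.6 J/K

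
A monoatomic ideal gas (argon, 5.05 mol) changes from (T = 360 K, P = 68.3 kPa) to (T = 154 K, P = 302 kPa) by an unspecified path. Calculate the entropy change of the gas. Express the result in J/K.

ΔS = -152 J/K

ΔS = nC_p ln(T₂/T₁) − nR ln(P₂/P₁), with C_p = 5R/2 = 20.79 J mol⁻¹ K⁻¹ for a monoatomic ideal gas.
ΔS = 5.05 × [20.79 × ln(154/360) − 8.314 × ln(302/68.3)] = -152 J/K.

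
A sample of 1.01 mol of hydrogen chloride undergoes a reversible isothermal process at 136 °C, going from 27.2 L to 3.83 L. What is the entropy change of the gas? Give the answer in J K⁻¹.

ΔS_gas = -16.5 J/K

For an isothermal ideal gas ΔS_gas = nR ln(V₂/V₁) = 1.01 × 8.314 × ln(3.83/27.2) = -16.5 J/K.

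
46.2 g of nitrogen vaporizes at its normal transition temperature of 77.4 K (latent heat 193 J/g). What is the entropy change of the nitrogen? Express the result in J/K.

ΔS = 115 J/K

Heat absorbed by the substance: Q = mL = 46.2 × 193 = 8916.6 J.
At constant T, ΔS = Q_rev/T = 8916.6 / 77.4 = 115 J/K.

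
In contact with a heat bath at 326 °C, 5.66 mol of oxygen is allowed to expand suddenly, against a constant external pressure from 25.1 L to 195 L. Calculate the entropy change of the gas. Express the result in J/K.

ΔS_gas = 96.5 J/K

Entropy is a state function, so ΔS_gas depends only on the end states.
For an isothermal ideal gas ΔS_gas = nR ln(V₂/V₁) = 5.66 × 8.314 × ln(195/25.1) = 96.5 J/K.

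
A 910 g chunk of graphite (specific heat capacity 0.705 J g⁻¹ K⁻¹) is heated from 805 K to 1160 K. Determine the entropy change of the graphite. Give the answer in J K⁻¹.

ΔS = 234 J/K

ΔS = ∫dQ_rev/T = m c ln(T₂/T₁) = 910 × 0.705 × ln(1160/805) = 234 J/K.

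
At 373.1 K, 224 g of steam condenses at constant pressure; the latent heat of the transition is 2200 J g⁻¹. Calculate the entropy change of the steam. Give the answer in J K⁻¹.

ΔS = -1320 J/K

Heat released by the substance: Q = −mL = −224 × 2200 = −492800 J.
At constant T, ΔS = Q_rev/T = −492800 / 373.1 = -1320 J/K.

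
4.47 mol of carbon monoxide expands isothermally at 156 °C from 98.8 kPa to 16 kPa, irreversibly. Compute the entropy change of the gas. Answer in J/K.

Entropy is a state function, so ΔS_gas depends only on the end states.
For an isothermal ideal gas ΔS_gas = nR ln(P₁/P₂) = 4.47 × 8.314 × ln(98.8/16) = 67.7 J/K.

ΔS_gas = 67.7 J/K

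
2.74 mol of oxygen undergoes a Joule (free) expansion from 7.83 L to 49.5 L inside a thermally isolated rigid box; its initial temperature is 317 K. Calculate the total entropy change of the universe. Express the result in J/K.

ΔS_universe = 42 J/K

For an ideal gas in free expansion Q = 0 and W = 0, so T is unchanged.
Entropy is a state function; using a reversible isothermal path, ΔS_gas = nR ln(V₂/V₁) = 2.74 × 8.314 × ln(49.5/7.83) = 42 J/K.
The insulated surroundings exchange no heat, so ΔS_surr = 0 and ΔS_universe = ΔS_gas.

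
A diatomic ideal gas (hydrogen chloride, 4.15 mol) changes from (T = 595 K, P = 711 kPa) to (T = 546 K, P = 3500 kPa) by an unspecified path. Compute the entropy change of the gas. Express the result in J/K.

ΔS = -65.4 J/K

ΔS = nC_p ln(T₂/T₁) − nR ln(P₂/P₁), with C_p = 7R/2 = 29.1 J mol⁻¹ K⁻¹ for a diatomic ideal gas.
ΔS = 4.15 × [29.1 × ln(546/595) − 8.314 × ln(3500/711)] = -65.4 J/K.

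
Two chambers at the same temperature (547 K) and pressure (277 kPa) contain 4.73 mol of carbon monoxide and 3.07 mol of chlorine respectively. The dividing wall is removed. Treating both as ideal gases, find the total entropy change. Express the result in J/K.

Mole fractions: x_A = 4.73/7.8 = 0.606, x_B = 0.394.
ΔS_mix = −R(n_A ln x_A + n_B ln x_B) = −8.314 × (4.73 ln 0.606 + 3.07 ln 0.394) = 43.5 J/K.

ΔS_mix = 43.5 J/K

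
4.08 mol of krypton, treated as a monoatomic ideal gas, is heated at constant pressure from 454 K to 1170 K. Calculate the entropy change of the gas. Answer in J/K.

At constant pressure, ΔS = nC_p ln(T₂/T₁) with C_p = 5R/2 = 20.79 J mol⁻¹ K⁻¹.
ΔS = 4.08 × 20.79 × ln(1170/454) = 80.3 J/K.

ΔS = 80.3 J/K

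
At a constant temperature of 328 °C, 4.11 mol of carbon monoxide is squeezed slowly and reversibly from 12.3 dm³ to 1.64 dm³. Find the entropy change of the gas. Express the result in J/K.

For an isothermal ideal gas ΔS_gas = nR ln(V₂/V₁) = 4.11 × 8.314 × ln(1.64/12.3) = -68.9 J/K.

ΔS_gas = -68.9 J/K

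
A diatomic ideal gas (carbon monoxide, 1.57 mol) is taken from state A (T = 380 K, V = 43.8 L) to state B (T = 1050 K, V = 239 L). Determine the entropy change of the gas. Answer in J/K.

Entropy is a state function: ΔS = nC_V ln(T₂/T₁) + nR ln(V₂/V₁), with C_V = 5R/2 = 20.79 J mol⁻¹ K⁻¹ for a diatomic ideal gas.
ΔS = 1.57 × [20.79 × ln(1050/380) + 8.314 × ln(239/43.8)] = 55.3 J/K.

ΔS = 55.3 J/K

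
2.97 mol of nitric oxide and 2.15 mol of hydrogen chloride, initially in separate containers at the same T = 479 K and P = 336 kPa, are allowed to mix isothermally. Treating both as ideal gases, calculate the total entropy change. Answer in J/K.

Mole fractions: x_A = 2.97/5.12 = 0.58, x_B = 0.42.
ΔS_mix = −R(n_A ln x_A + n_B ln x_B) = −8.314 × (2.97 ln 0.58 + 2.15 ln 0.42) = 29 J/K.

ΔS_mix = 29 J/K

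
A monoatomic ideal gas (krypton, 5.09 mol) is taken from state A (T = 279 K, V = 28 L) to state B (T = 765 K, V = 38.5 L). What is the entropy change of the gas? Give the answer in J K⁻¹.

Entropy is a state function: ΔS = nC_V ln(T₂/T₁) + nR ln(V₂/V₁), with C_V = 3R/2 = 12.47 J mol⁻¹ K⁻¹ for a monoatomic ideal gas.
ΔS = 5.09 × [12.47 × ln(765/279) + 8.314 × ln(38.5/28)] = 77.5 J/K.

ΔS = 77.5 J/K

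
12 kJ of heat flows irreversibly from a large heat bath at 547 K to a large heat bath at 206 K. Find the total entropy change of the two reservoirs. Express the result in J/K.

ΔS_hot = −Q/T_H = −12000/547 = -21.94 J/K and ΔS_cold = +Q/T_C = 12000/206 = 58.25 J/K.
ΔS_total = -21.94 + 58.25 = 36.3 J/K, positive as the second law requires.

ΔS_total = 36.3 J/K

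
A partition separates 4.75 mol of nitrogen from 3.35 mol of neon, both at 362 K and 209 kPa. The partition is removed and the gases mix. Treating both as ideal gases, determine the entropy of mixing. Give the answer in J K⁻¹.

Mole fractions: x_A = 4.75/8.1 = 0.586, x_B = 0.414.
ΔS_mix = −R(n_A ln x_A + n_B ln x_B) = −8.314 × (4.75 ln 0.586 + 3.35 ln 0.414) = 45.7 J/K.

ΔS_mix = 45.7 J/K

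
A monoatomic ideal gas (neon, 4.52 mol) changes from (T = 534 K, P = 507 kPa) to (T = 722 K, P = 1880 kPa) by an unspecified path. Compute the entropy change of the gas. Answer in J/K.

ΔS = nC_p ln(T₂/T₁) − nR ln(P₂/P₁), with C_p = 5R/2 = 20.79 J mol⁻¹ K⁻¹ for a monoatomic ideal gas.
ΔS = 4.52 × [20.79 × ln(722/534) − 8.314 × ln(1880/507)] = -20.9 J/K.

ΔS = -20.9 J/K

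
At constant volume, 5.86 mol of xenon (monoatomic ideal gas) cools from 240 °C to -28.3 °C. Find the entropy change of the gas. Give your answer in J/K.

ΔS = -54.1 J/K

In kelvin: T₁ = 513.15 K, T₂ = 244.85 K. At constant volume, ΔS = nC_V ln(T₂/T₁) with C_V = 3R/2 = 12.47 J mol⁻¹ K⁻¹.
ΔS = 5.86 × 12.47 × ln(244.85/513.15) = -54.1 J/K.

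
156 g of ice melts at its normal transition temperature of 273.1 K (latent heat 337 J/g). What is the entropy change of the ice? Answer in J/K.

ΔS = 193 J/K

Heat absorbed by the substance: Q = mL = 156 × 337 = 52572 J.
At constant T, ΔS = Q_rev/T = 52572 / 273.1 = 193 J/K.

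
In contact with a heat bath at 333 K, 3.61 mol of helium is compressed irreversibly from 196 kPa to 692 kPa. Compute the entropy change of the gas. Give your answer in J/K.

ΔS_gas = -37.9 J/K

Entropy is a state function, so ΔS_gas depends only on the end states.
For an isothermal ideal gas ΔS_gas = nR ln(P₁/P₂) = 3.61 × 8.314 × ln(196/692) = -37.9 J/K.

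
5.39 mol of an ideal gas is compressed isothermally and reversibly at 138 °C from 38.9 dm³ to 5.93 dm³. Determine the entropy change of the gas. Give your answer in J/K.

For an isothermal ideal gas ΔS_gas = nR ln(V₂/V₁) = 5.39 × 8.314 × ln(5.93/38.9) = -84.3 J/K.

ΔS_gas = -84.3 J/K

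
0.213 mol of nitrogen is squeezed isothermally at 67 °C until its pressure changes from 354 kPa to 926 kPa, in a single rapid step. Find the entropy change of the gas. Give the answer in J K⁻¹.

Entropy is a state function, so ΔS_gas depends only on the end states.
For an isothermal ideal gas ΔS_gas = nR ln(P₁/P₂) = 0.213 × 8.314 × ln(354/926) = -1.7 J/K.

ΔS_gas = -1.7 J/K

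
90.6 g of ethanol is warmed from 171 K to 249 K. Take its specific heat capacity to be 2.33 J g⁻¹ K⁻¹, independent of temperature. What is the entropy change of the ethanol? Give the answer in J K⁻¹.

ΔS = 79.3 J/K

ΔS = ∫dQ_rev/T = m c ln(T₂/T₁) = 90.6 × 2.33 × ln(249/171) = 79.3 J/K.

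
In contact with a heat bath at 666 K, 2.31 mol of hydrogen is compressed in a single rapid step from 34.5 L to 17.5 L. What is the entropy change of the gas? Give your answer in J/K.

ΔS_gas = -13 J/K

Entropy is a state function, so ΔS_gas depends only on the end states.
For an isothermal ideal gas ΔS_gas = nR ln(V₂/V₁) = 2.31 × 8.314 × ln(17.5/34.5) = -13 J/K.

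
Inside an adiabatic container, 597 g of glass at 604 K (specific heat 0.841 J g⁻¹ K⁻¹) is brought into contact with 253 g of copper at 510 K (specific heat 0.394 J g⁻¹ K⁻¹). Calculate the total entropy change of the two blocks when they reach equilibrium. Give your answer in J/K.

ΔS_total = 1.15 J/K

Energy balance: T_f = (m₁c₁T₁ + m₂c₂T₂)/(m₁c₁ + m₂c₂) = 588.43 K.
ΔS₁ = m₁c₁ ln(T_f/T₁) = 502.077 × ln(588.43/604) = -13.11 J/K.
ΔS₂ = m₂c₂ ln(T_f/T₂) = 99.682 × ln(588.43/510) = 14.26 J/K.
ΔS_total = -13.11 + 14.26 = 1.15 J/K.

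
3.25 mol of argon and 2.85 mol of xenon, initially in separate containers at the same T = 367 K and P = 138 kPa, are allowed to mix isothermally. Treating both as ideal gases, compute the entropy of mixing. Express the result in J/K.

ΔS_mix = 35 J/K

Mole fractions: x_A = 3.25/6.1 = 0.533, x_B = 0.467.
ΔS_mix = −R(n_A ln x_A + n_B ln x_B) = −8.314 × (3.25 ln 0.533 + 2.85 ln 0.467) = 35 J/K.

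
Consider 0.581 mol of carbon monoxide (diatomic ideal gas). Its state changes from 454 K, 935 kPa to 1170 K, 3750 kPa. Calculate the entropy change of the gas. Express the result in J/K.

ΔS = nC_p ln(T₂/T₁) − nR ln(P₂/P₁), with C_p = 7R/2 = 29.1 J mol⁻¹ K⁻¹ for a diatomic ideal gas.
ΔS = 0.581 × [29.1 × ln(1170/454) − 8.314 × ln(3750/935)] = 9.3 J/K.

ΔS = 9.3 J/K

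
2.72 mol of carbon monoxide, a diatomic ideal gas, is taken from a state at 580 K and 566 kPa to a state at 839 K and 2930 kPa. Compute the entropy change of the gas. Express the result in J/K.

ΔS = -7.96 J/K

ΔS = nC_p ln(T₂/T₁) − nR ln(P₂/P₁), with C_p = 7R/2 = 29.1 J mol⁻¹ K⁻¹ for a diatomic ideal gas.
ΔS = 2.72 × [29.1 × ln(839/580) − 8.314 × ln(2930/566)] = -7.96 J/K.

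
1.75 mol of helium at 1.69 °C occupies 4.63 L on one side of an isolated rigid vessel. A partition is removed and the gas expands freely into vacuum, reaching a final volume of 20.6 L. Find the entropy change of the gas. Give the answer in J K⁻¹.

No heat is exchanged and no work is done, so the ideal-gas temperature stays constant.
Entropy is a state function; using a reversible isothermal path, ΔS_gas = nR ln(V₂/V₁) = 1.75 × 8.314 × ln(20.6/4.63) = 21.7 J/K.

ΔS_gas = 21.7 J/K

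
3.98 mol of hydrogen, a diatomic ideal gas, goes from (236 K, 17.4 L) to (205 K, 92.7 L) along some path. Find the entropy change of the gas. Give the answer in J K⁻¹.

Entropy is a state function: ΔS = nC_V ln(T₂/T₁) + nR ln(V₂/V₁), with C_V = 5R/2 = 20.79 J mol⁻¹ K⁻¹ for a diatomic ideal gas.
ΔS = 3.98 × [20.79 × ln(205/236) + 8.314 × ln(92.7/17.4)] = 43.7 J/K.

ΔS = 43.7 J/K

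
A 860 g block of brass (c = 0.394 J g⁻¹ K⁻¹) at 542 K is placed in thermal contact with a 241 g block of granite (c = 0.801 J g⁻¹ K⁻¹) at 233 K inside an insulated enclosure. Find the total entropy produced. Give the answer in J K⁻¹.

ΔS_total = 39.7 J/K

Energy balance: T_f = (m₁c₁T₁ + m₂c₂T₂)/(m₁c₁ + m₂c₂) = 429.85 K.
ΔS₁ = m₁c₁ ln(T_f/T₁) = 338.84 × ln(429.85/542) = -78.55 J/K.
ΔS₂ = m₂c₂ ln(T_f/T₂) = 193.041 × ln(429.85/233) = 118.2 J/K.
ΔS_total = -78.55 + 118.2 = 39.7 J/K.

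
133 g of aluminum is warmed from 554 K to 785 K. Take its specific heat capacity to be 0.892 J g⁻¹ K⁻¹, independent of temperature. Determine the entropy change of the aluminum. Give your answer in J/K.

ΔS = 41.3 J/K

ΔS = ∫dQ_rev/T = m c ln(T₂/T₁) = 133 × 0.892 × ln(785/554) = 41.3 J/K.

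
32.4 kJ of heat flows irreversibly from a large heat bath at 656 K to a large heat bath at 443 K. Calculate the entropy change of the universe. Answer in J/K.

ΔS_hot = −Q/T_H = −32400/656 = -49.39 J/K and ΔS_cold = +Q/T_C = 32400/443 = 73.138 J/K.
ΔS_total = -49.39 + 73.138 = 23.7 J/K, positive as the second law requires.

ΔS_total = 23.7 J/K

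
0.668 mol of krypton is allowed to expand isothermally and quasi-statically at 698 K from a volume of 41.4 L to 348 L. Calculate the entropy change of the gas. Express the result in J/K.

For an isothermal ideal gas ΔS_gas = nR ln(V₂/V₁) = 0.668 × 8.314 × ln(348/41.4) = 11.8 J/K.

ΔS_gas = 11.8 J/K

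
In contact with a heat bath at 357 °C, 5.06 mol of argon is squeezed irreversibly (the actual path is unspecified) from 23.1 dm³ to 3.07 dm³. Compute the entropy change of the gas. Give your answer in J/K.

Entropy is a state function, so ΔS_gas depends only on the end states.
For an isothermal ideal gas ΔS_gas = nR ln(V₂/V₁) = 5.06 × 8.314 × ln(3.07/23.1) = -84.9 J/K.

ΔS_gas = -84.9 J/K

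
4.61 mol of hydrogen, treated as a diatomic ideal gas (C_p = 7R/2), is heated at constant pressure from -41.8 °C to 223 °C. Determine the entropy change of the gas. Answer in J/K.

ΔS = 102 J/K

In kelvin: T₁ = 231.35 K, T₂ = 496.15 K. At constant pressure, ΔS = nC_p ln(T₂/T₁) with C_p = 7R/2 = 29.1 J mol⁻¹ K⁻¹.
ΔS = 4.61 × 29.1 × ln(496.15/231.35) = 102 J/K.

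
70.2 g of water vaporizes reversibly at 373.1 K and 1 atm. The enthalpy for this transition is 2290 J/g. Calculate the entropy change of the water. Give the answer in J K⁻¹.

ΔS = 431 J/K

Heat absorbed by the substance: Q = mL = 70.2 × 2290 = 160758 J.
At constant T, ΔS = Q_rev/T = 160758 / 373.1 = 431 J/K.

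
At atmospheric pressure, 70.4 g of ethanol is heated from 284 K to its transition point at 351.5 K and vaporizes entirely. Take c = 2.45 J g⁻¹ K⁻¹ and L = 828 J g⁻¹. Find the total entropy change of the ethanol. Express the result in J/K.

Warming step: ΔS₁ = m c ln(T_tr/T_i) = 70.4 × 2.45 × ln(351.5/284) = 36.78 J/K.
Phase change: ΔS₂ = +mL/T_tr = 70.4 × 828 / 351.5 = 165.8 J/K.
ΔS_total = (36.78) + (165.8) = 203 J/K.

ΔS = 203 J/K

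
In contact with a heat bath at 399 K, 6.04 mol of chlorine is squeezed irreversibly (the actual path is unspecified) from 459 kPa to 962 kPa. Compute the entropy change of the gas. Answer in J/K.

ΔS_gas = -37.2 J/K

Entropy is a state function, so ΔS_gas depends only on the end states.
For an isothermal ideal gas ΔS_gas = nR ln(P₁/P₂) = 6.04 × 8.314 × ln(459/962) = -37.2 J/K.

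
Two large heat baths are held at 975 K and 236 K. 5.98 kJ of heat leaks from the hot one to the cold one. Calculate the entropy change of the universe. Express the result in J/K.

ΔS_total = 19.2 J/K

ΔS_hot = −Q/T_H = −5980/975 = -6.133 J/K and ΔS_cold = +Q/T_C = 5980/236 = 25.34 J/K.
ΔS_total = -6.133 + 25.34 = 19.2 J/K, positive as the second law requires.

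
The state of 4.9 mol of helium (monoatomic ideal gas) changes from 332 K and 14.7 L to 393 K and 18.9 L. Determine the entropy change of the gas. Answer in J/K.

Entropy is a state function: ΔS = nC_V ln(T₂/T₁) + nR ln(V₂/V₁), with C_V = 3R/2 = 12.47 J mol⁻¹ K⁻¹ for a monoatomic ideal gas.
ΔS = 4.9 × [12.47 × ln(393/332) + 8.314 × ln(18.9/14.7)] = 20.5 J/K.

ΔS = 20.5 J/K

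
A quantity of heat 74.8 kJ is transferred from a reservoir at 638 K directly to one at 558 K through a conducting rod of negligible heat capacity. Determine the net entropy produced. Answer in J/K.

ΔS_hot = −Q/T_H = −74800/638 = -117.24 J/K and ΔS_cold = +Q/T_C = 74800/558 = 134.05 J/K.
ΔS_total = -117.24 + 134.05 = 16.8 J/K, positive as the second law requires.

ΔS_total = 16.8 J/K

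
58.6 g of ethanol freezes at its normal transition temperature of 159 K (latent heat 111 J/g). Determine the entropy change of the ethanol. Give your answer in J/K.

Heat released by the substance: Q = −mL = −58.6 × 111 = −6504.6 J.
At constant T, ΔS = Q_rev/T = −6504.6 / 159 = -40.9 J/K.

ΔS = -40.9 J/K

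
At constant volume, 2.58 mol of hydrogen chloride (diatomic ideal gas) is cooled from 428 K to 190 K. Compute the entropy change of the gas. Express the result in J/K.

At constant volume, ΔS = nC_V ln(T₂/T₁) with C_V = 5R/2 = 20.79 J mol⁻¹ K⁻¹.
ΔS = 2.58 × 20.79 × ln(190/428) = -43.5 J/K.

ΔS = -43.5 J/K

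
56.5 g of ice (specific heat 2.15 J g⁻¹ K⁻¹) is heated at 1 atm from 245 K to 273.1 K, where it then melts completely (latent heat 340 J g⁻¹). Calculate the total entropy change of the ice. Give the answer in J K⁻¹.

ΔS = 83.5 J/K

Warming step: ΔS₁ = m c ln(T_tr/T_i) = 56.5 × 2.15 × ln(273.1/245) = 13.19 J/K.
Phase change: ΔS₂ = +mL/T_tr = 56.5 × 340 / 273.1 = 70.34 J/K.
ΔS_total = (13.19) + (70.34) = 83.5 J/K.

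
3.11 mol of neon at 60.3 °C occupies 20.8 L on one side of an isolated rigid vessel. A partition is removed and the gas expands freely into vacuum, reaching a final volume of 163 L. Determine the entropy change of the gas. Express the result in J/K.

No heat is exchanged and no work is done, so the ideal-gas temperature stays constant.
Entropy is a state function; using a reversible isothermal path, ΔS_gas = nR ln(V₂/V₁) = 3.11 × 8.314 × ln(163/20.8) = 53.2 J/K.

ΔS_gas = 53.2 J/K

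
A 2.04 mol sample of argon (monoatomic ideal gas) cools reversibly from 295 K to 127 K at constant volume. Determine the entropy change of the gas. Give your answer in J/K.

At constant volume, ΔS = nC_V ln(T₂/T₁) with C_V = 3R/2 = 12.47 J mol⁻¹ K⁻¹.
ΔS = 2.04 × 12.47 × ln(127/295) = -21.4 J/K.

ΔS = -21.4 J/K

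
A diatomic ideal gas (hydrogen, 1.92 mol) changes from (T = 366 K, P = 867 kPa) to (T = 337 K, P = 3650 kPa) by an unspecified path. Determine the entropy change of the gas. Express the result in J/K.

ΔS = -27.6 J/K

ΔS = nC_p ln(T₂/T₁) − nR ln(P₂/P₁), with C_p = 7R/2 = 29.1 J mol⁻¹ K⁻¹ for a diatomic ideal gas.
ΔS = 1.92 × [29.1 × ln(337/366) − 8.314 × ln(3650/867)] = -27.6 J/K.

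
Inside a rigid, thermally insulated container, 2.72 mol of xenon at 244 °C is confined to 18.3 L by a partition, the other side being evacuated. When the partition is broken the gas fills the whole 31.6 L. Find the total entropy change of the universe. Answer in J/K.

For an ideal gas in free expansion Q = 0 and W = 0, so T is unchanged.
Entropy is a state function; using a reversible isothermal path, ΔS_gas = nR ln(V₂/V₁) = 2.72 × 8.314 × ln(31.6/18.3) = 12.4 J/K.
The insulated surroundings exchange no heat, so ΔS_surr = 0 and ΔS_universe = ΔS_gas.

ΔS_universe = 12.4 J/K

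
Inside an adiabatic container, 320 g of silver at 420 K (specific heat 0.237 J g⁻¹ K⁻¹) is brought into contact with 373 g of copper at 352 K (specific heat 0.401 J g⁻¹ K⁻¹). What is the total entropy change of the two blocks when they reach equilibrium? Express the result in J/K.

Energy balance: T_f = (m₁c₁T₁ + m₂c₂T₂)/(m₁c₁ + m₂c₂) = 374.88 K.
ΔS₁ = m₁c₁ ln(T_f/T₁) = 75.84 × ln(374.88/420) = -8.6194 J/K.
ΔS₂ = m₂c₂ ln(T_f/T₂) = 149.573 × ln(374.88/352) = 9.4187 J/K.
ΔS_total = -8.6194 + 9.4187 = 0.799 J/K.

ΔS_total = 0.799 J/K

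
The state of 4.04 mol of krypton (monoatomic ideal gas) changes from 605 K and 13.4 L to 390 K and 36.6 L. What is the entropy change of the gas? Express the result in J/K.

ΔS = 11.6 J/K

Entropy is a state function: ΔS = nC_V ln(T₂/T₁) + nR ln(V₂/V₁), with C_V = 3R/2 = 12.47 J mol⁻¹ K⁻¹ for a monoatomic ideal gas.
ΔS = 4.04 × [12.47 × ln(390/605) + 8.314 × ln(36.6/13.4)] = 11.6 J/K.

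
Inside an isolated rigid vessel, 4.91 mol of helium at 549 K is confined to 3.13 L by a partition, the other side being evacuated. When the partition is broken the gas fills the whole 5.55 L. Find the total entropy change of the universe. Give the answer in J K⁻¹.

ΔS_universe = 23.4 J/K

No heat is exchanged and no work is done, so the ideal-gas temperature stays constant.
Entropy is a state function; using a reversible isothermal path, ΔS_gas = nR ln(V₂/V₁) = 4.91 × 8.314 × ln(5.55/3.13) = 23.4 J/K.
The insulated surroundings exchange no heat, so ΔS_surr = 0 and ΔS_universe = ΔS_gas.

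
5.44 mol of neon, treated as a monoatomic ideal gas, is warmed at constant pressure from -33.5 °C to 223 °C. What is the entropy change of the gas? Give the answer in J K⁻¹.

ΔS = 82.3 J/K

In kelvin: T₁ = 239.65 K, T₂ = 496.15 K. At constant pressure, ΔS = nC_p ln(T₂/T₁) with C_p = 5R/2 = 20.79 J mol⁻¹ K⁻¹.
ΔS = 5.44 × 20.79 × ln(496.15/239.65) = 82.3 J/K.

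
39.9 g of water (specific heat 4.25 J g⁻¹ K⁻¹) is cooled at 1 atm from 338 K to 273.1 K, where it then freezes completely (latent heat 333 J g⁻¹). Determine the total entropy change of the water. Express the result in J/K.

ΔS = -84.8 J/K

Cooling step: ΔS₁ = m c ln(T_tr/T_i) = 39.9 × 4.25 × ln(273.1/338) = -36.15 J/K.
Phase change: ΔS₂ = −mL/T_tr = −39.9 × 333 / 273.1 = -48.65 J/K.
ΔS_total = (-36.15) + (-48.65) = -84.8 J/K.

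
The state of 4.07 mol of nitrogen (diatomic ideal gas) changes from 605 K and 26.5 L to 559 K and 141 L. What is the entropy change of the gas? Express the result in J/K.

Entropy is a state function: ΔS = nC_V ln(T₂/T₁) + nR ln(V₂/V₁), with C_V = 5R/2 = 20.79 J mol⁻¹ K⁻¹ for a diatomic ideal gas.
ΔS = 4.07 × [20.79 × ln(559/605) + 8.314 × ln(141/26.5)] = 49.9 J/K.

ΔS = 49.9 J/K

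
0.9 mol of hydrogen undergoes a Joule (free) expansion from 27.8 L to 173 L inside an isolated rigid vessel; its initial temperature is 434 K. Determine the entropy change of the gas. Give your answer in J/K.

For an ideal gas in free expansion Q = 0 and W = 0, so T is unchanged.
Entropy is a state function; using a reversible isothermal path, ΔS_gas = nR ln(V₂/V₁) = 0.9 × 8.314 × ln(173/27.8) = 13.7 J/K.

ΔS_gas = 13.7 J/K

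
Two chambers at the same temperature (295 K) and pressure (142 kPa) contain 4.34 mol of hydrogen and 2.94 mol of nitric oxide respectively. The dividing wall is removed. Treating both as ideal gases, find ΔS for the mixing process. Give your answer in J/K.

ΔS_mix = 40.8 J/K

Mole fractions: x_A = 4.34/7.28 = 0.596, x_B = 0.404.
ΔS_mix = −R(n_A ln x_A + n_B ln x_B) = −8.314 × (4.34 ln 0.596 + 2.94 ln 0.404) = 40.8 J/K.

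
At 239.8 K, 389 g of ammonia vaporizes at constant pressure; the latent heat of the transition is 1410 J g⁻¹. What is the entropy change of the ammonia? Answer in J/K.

ΔS = 2290 J/K

Heat absorbed by the substance: Q = mL = 389 × 1410 = 548490 J.
At constant T, ΔS = Q_rev/T = 548490 / 239.8 = 2290 J/K.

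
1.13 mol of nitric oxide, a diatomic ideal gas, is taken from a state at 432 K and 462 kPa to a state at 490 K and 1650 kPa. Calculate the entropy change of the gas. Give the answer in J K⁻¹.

ΔS = nC_p ln(T₂/T₁) − nR ln(P₂/P₁), with C_p = 7R/2 = 29.1 J mol⁻¹ K⁻¹ for a diatomic ideal gas.
ΔS = 1.13 × [29.1 × ln(490/432) − 8.314 × ln(1650/462)] = -7.82 J/K.

ΔS = -7.82 J/K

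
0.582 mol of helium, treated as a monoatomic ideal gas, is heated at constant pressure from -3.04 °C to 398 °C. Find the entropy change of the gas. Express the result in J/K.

In kelvin: T₁ = 270.11 K, T₂ = 671.15 K. At constant pressure, ΔS = nC_p ln(T₂/T₁) with C_p = 5R/2 = 20.79 J mol⁻¹ K⁻¹.
ΔS = 0.582 × 20.79 × ln(671.15/270.11) = 11 J/K.

ΔS = 11 J/K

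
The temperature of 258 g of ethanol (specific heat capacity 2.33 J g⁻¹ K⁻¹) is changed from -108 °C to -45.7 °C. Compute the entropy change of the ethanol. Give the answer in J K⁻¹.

ΔS = 192 J/K

In kelvin: T₁ = 165.15 K, T₂ = 227.45 K. ΔS = ∫dQ_rev/T = m c ln(T₂/T₁) = 258 × 2.33 × ln(227.45/165.15) = 192 J/K.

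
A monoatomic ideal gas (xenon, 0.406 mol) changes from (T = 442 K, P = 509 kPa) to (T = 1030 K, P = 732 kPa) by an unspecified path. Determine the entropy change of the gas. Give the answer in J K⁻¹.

ΔS = 5.91 J/K

ΔS = nC_p ln(T₂/T₁) − nR ln(P₂/P₁), with C_p = 5R/2 = 20.79 J mol⁻¹ K⁻¹ for a monoatomic ideal gas.
ΔS = 0.406 × [20.79 × ln(1030/442) − 8.314 × ln(732/509)] = 5.91 J/K.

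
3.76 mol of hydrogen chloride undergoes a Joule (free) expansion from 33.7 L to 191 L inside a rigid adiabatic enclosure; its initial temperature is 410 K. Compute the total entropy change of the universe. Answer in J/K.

No heat is exchanged and no work is done, so the ideal-gas temperature stays constant.
Entropy is a state function; using a reversible isothermal path, ΔS_gas = nR ln(V₂/V₁) = 3.76 × 8.314 × ln(191/33.7) = 54.2 J/K.
The insulated surroundings exchange no heat, so ΔS_surr = 0 and ΔS_universe = ΔS_gas.

ΔS_universe = 54.2 J/K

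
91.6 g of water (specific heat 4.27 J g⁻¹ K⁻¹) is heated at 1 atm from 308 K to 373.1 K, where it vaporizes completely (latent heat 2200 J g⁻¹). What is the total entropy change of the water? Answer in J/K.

Warming step: ΔS₁ = m c ln(T_tr/T_i) = 91.6 × 4.27 × ln(373.1/308) = 75 J/K.
Phase change: ΔS₂ = +mL/T_tr = 91.6 × 2200 / 373.1 = 540.1 J/K.
ΔS_total = (75) + (540.1) = 615 J/K.

ΔS = 615 J/K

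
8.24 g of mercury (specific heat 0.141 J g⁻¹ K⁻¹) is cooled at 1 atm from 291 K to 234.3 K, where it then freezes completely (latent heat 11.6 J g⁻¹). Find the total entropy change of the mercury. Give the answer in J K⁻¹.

Cooling step: ΔS₁ = m c ln(T_tr/T_i) = 8.24 × 0.141 × ln(234.3/291) = -0.2518 J/K.
Phase change: ΔS₂ = −mL/T_tr = −8.24 × 11.6 / 234.3 = -0.408 J/K.
ΔS_total = (-0.2518) + (-0.408) = -0.66 J/K.

ΔS = -0.66 J/K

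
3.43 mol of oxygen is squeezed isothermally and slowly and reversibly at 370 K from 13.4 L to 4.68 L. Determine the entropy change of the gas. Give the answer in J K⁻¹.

ΔS_gas = -30 J/K

For an isothermal ideal gas ΔS_gas = nR ln(V₂/V₁) = 3.43 × 8.314 × ln(4.68/13.4) = -30 J/K.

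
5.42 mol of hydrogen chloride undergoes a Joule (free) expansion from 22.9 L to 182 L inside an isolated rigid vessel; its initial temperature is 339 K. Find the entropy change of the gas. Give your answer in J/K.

For an ideal gas in free expansion Q = 0 and W = 0, so T is unchanged.
Entropy is a state function; using a reversible isothermal path, ΔS_gas = nR ln(V₂/V₁) = 5.42 × 8.314 × ln(182/22.9) = 93.4 J/K.

ΔS_gas = 93.4 J/K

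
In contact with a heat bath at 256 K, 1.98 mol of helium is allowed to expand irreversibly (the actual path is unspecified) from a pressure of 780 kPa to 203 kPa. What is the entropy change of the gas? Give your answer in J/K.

Entropy is a state function, so ΔS_gas depends only on the end states.
For an isothermal ideal gas ΔS_gas = nR ln(P₁/P₂) = 1.98 × 8.314 × ln(780/203) = 22.2 J/K.

ΔS_gas = 22.2 J/K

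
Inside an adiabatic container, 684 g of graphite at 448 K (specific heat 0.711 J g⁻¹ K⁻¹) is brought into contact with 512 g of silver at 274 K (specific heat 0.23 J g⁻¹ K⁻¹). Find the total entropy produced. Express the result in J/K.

ΔS_total = 10.3 J/K

Energy balance: T_f = (m₁c₁T₁ + m₂c₂T₂)/(m₁c₁ + m₂c₂) = 414.08 K.
ΔS₁ = m₁c₁ ln(T_f/T₁) = 486.324 × ln(414.08/448) = -38.29 J/K.
ΔS₂ = m₂c₂ ln(T_f/T₂) = 117.76 × ln(414.08/274) = 48.63 J/K.
ΔS_total = -38.29 + 48.63 = 10.3 J/K.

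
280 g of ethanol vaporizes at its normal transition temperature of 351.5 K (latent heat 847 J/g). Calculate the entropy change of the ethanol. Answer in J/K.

Heat absorbed by the substance: Q = mL = 280 × 847 = 237160 J.
At constant T, ΔS = Q_rev/T = 237160 / 351.5 = 675 J/K.

ΔS = 675 J/K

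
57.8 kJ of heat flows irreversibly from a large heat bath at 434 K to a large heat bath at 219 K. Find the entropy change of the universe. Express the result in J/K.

ΔS_hot = −Q/T_H = −57800/434 = -133.2 J/K and ΔS_cold = +Q/T_C = 57800/219 = 263.9 J/K.
ΔS_total = -133.2 + 263.9 = 131 J/K, positive as the second law requires.

ΔS_total = 131 J/K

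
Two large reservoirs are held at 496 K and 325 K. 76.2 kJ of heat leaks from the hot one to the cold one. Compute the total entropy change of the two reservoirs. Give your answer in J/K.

ΔS_hot = −Q/T_H = −76200/496 = -153.63 J/K and ΔS_cold = +Q/T_C = 76200/325 = 234.46 J/K.
ΔS_total = -153.63 + 234.46 = 80.8 J/K, positive as the second law requires.

ΔS_total = 80.8 J/K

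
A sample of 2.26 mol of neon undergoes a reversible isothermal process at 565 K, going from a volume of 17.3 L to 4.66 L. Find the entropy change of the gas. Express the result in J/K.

For an isothermal ideal gas ΔS_gas = nR ln(V₂/V₁) = 2.26 × 8.314 × ln(4.66/17.3) = -24.6 J/K.

ΔS_gas = -24.6 J/K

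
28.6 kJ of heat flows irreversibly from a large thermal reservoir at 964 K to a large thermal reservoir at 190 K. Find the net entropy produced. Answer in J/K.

ΔS_total = 121 J/K

ΔS_hot = −Q/T_H = −28600/964 = -29.67 J/K and ΔS_cold = +Q/T_C = 28600/190 = 150.5 J/K.
ΔS_total = -29.67 + 150.5 = 121 J/K, positive as the second law requires.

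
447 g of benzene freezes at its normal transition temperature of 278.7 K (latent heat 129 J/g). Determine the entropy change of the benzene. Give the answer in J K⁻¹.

ΔS = -207 J/K

Heat released by the substance: Q = −mL = −447 × 129 = −57663 J.
At constant T, ΔS = Q_rev/T = −57663 / 278.7 = -207 J/K.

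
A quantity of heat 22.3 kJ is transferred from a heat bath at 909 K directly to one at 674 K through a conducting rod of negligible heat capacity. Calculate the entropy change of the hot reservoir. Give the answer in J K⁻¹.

ΔS_hot = -24.5 J/K

The hot reservoir loses heat Q, so ΔS_hot = −Q/T_H = −22300/909 = -24.5 J/K.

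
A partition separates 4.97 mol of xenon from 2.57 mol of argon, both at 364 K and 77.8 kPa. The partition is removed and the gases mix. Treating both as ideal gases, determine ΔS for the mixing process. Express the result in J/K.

Mole fractions: x_A = 4.97/7.54 = 0.659, x_B = 0.341.
ΔS_mix = −R(n_A ln x_A + n_B ln x_B) = −8.314 × (4.97 ln 0.659 + 2.57 ln 0.341) = 40.2 J/K.

ΔS_mix = 40.2 J/K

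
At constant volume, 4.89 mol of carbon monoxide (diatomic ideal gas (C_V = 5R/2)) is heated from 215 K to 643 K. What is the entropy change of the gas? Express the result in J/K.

ΔS = 111 J/K

At constant volume, ΔS = nC_V ln(T₂/T₁) with C_V = 5R/2 = 20.79 J mol⁻¹ K⁻¹.
ΔS = 4.89 × 20.79 × ln(643/215) = 111 J/K.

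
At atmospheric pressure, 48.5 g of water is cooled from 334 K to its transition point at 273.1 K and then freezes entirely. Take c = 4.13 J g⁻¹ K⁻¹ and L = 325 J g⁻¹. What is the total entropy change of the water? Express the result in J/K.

Cooling step: ΔS₁ = m c ln(T_tr/T_i) = 48.5 × 4.13 × ln(273.1/334) = -40.32 J/K.
Phase change: ΔS₂ = −mL/T_tr = −48.5 × 325 / 273.1 = -57.72 J/K.
ΔS_total = (-40.32) + (-57.72) = -98 J/K.

ΔS = -98 J/K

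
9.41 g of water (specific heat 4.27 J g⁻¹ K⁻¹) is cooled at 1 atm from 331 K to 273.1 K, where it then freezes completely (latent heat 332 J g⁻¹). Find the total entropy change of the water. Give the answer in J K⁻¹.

ΔS = -19.2 J/K

Cooling step: ΔS₁ = m c ln(T_tr/T_i) = 9.41 × 4.27 × ln(273.1/331) = -7.726 J/K.
Phase change: ΔS₂ = −mL/T_tr = −9.41 × 332 / 273.1 = -11.44 J/K.
ΔS_total = (-7.726) + (-11.44) = -19.2 J/K.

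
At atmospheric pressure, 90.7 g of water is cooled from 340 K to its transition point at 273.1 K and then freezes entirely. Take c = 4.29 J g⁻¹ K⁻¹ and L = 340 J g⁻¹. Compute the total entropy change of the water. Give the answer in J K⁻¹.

Cooling step: ΔS₁ = m c ln(T_tr/T_i) = 90.7 × 4.29 × ln(273.1/340) = -85.26 J/K.
Phase change: ΔS₂ = −mL/T_tr = −90.7 × 340 / 273.1 = -112.9 J/K.
ΔS_total = (-85.26) + (-112.9) = -198 J/K.

ΔS = -198 J/K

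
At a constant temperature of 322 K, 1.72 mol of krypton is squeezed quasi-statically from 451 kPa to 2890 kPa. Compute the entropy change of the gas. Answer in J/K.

ΔS_gas = -26.6 J/K

For an isothermal ideal gas ΔS_gas = nR ln(P₁/P₂) = 1.72 × 8.314 × ln(451/2890) = -26.6 J/K.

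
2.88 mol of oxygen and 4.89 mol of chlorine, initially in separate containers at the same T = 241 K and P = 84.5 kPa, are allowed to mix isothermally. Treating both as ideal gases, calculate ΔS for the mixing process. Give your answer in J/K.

ΔS_mix = 42.6 J/K

Mole fractions: x_A = 2.88/7.77 = 0.371, x_B = 0.629.
ΔS_mix = −R(n_A ln x_A + n_B ln x_B) = −8.314 × (2.88 ln 0.371 + 4.89 ln 0.629) = 42.6 J/K.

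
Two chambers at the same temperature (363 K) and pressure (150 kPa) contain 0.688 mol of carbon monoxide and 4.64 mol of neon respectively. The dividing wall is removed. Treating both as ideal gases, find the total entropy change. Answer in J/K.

Mole fractions: x_A = 0.688/5.33 = 0.129, x_B = 0.871.
ΔS_mix = −R(n_A ln x_A + n_B ln x_B) = −8.314 × (0.688 ln 0.129 + 4.64 ln 0.871) = 17 J/K.

ΔS_mix = 17 J/K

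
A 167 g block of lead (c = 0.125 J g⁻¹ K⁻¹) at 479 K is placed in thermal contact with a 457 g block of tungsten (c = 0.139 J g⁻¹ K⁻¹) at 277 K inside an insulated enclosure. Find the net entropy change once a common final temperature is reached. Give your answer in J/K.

ΔS_total = 2.56 J/K

Energy balance: T_f = (m₁c₁T₁ + m₂c₂T₂)/(m₁c₁ + m₂c₂) = 326.96 K.
ΔS₁ = m₁c₁ ln(T_f/T₁) = 20.875 × ln(326.96/479) = -7.971 J/K.
ΔS₂ = m₂c₂ ln(T_f/T₂) = 63.523 × ln(326.96/277) = 10.53 J/K.
ΔS_total = -7.971 + 10.53 = 2.56 J/K.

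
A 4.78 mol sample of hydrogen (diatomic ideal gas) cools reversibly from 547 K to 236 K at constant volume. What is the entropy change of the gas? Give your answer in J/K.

ΔS = -83.5 J/K

At constant volume, ΔS = nC_V ln(T₂/T₁) with C_V = 5R/2 = 20.79 J mol⁻¹ K⁻¹.
ΔS = 4.78 × 20.79 × ln(236/547) = -83.5 J/K.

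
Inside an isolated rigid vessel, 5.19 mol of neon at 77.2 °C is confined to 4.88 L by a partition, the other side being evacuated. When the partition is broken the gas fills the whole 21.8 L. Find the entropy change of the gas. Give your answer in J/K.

For an ideal gas in free expansion Q = 0 and W = 0, so T is unchanged.
Entropy is a state function; using a reversible isothermal path, ΔS_gas = nR ln(V₂/V₁) = 5.19 × 8.314 × ln(21.8/4.88) = 64.6 J/K.

ΔS_gas = 64.6 J/K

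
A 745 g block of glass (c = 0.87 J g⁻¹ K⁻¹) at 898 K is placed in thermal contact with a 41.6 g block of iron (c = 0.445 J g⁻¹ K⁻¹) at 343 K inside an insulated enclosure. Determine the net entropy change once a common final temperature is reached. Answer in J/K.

ΔS_total = 6.28 J/K

Energy balance: T_f = (m₁c₁T₁ + m₂c₂T₂)/(m₁c₁ + m₂c₂) = 882.59 K.
ΔS₁ = m₁c₁ ln(T_f/T₁) = 648.15 × ln(882.59/898) = -11.22 J/K.
ΔS₂ = m₂c₂ ln(T_f/T₂) = 18.512 × ln(882.59/343) = 17.5 J/K.
ΔS_total = -11.22 + 17.5 = 6.28 J/K.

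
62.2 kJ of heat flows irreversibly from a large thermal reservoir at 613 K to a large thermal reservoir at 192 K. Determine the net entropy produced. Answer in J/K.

ΔS_total = 222 J/K

ΔS_hot = −Q/T_H = −62200/613 = -101.5 J/K and ΔS_cold = +Q/T_C = 62200/192 = 324 J/K.
ΔS_total = -101.5 + 324 = 222 J/K, positive as the second law requires.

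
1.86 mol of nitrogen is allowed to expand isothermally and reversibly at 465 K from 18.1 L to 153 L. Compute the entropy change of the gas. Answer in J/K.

ΔS_gas = 33 J/K

For an isothermal ideal gas ΔS_gas = nR ln(V₂/V₁) = 1.86 × 8.314 × ln(153/18.1) = 33 J/K.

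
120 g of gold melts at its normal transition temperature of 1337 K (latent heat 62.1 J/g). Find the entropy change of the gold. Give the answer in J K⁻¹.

Heat absorbed by the substance: Q = mL = 120 × 62.1 = 7452 J.
At constant T, ΔS = Q_rev/T = 7452 / 1337 = 5.57 J/K.

ΔS = 5.57 J/K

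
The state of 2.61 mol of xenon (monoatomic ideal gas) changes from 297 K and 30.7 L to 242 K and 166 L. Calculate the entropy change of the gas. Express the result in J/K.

ΔS = 30 J/K

Entropy is a state function: ΔS = nC_V ln(T₂/T₁) + nR ln(V₂/V₁), with C_V = 3R/2 = 12.47 J mol⁻¹ K⁻¹ for a monoatomic ideal gas.
ΔS = 2.61 × [12.47 × ln(242/297) + 8.314 × ln(166/30.7)] = 30 J/K.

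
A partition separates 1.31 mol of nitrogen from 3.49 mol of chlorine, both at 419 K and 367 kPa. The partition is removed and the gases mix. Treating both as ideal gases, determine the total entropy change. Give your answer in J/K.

ΔS_mix = 23.4 J/K

Mole fractions: x_A = 1.31/4.8 = 0.273, x_B = 0.727.
ΔS_mix = −R(n_A ln x_A + n_B ln x_B) = −8.314 × (1.31 ln 0.273 + 3.49 ln 0.727) = 23.4 J/K.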